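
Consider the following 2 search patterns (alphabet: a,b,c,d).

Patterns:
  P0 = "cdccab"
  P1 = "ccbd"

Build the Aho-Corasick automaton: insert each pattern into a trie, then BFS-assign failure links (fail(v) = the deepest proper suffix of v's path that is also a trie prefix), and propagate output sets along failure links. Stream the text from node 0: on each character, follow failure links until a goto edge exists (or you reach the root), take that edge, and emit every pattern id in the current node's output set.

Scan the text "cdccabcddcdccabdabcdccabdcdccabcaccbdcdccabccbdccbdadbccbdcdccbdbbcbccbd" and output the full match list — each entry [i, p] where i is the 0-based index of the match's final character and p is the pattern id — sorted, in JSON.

Construct AC machine:
Trie (insert patterns):
  0='ε' goto c→1
  1='c' goto c→7 d→2
  2='cd' goto c→3
  3='cdc' goto c→4
  4='cdcc' goto a→5
  5='cdcca' goto b→6
  6='cdccab' goto ·  [P0 ends]
  7='cc' goto b→8
  8='ccb' goto d→9
  9='ccbd' goto ·  [P1 ends]

BFS fail/out derivation:
  fail(1) 'c': from fail(0)=0 chase 'c': 0 ⇒ 0;  out=∅∪out(0)=∅
  fail(2) 'cd': from fail(1)=0 chase 'd': 0 ⇒ 0;  out=∅∪out(0)=∅
  fail(7) 'cc': from fail(1)=0 chase 'c': 0 ⇒ 1;  out=∅∪out(1)=∅
  fail(3) 'cdc': from fail(2)=0 chase 'c': 0 ⇒ 1;  out=∅∪out(1)=∅
  fail(8) 'ccb': from fail(7)=1 chase 'b': 1→0 ⇒ 0;  out=∅∪out(0)=∅
  fail(4) 'cdcc': from fail(3)=1 chase 'c': 1 ⇒ 7;  out=∅∪out(7)=∅
  fail(9) 'ccbd': from fail(8)=0 chase 'd': 0 ⇒ 0;  out={1}∪out(0)={1}
  fail(5) 'cdcca': from fail(4)=7 chase 'a': 7→1→0 ⇒ 0;  out=∅∪out(0)=∅
  fail(6) 'cdccab': from fail(5)=0 chase 'b': 0 ⇒ 0;  out={0}∪out(0)={0}

Run:
pos 0 'c': at 1
pos 1 'd': at 2
pos 2 'c': at 3
pos 3 'c': at 4
pos 4 'a': at 5
pos 5 'b': at 6  → match P0@[0:5]
pos 6 'c': at 1 ·f
pos 7 'd': at 2
pos 8 'd': at 0 ·f
pos 9 'c': at 1
pos 10 'd': at 2
pos 11 'c': at 3
pos 12 'c': at 4
pos 13 'a': at 5
pos 14 'b': at 6  → match P0@[9:14]
pos 15 'd': at 0 ·f
pos 16 'a': at 0
pos 17 'b': at 0
pos 18 'c': at 1
pos 19 'd': at 2
pos 20 'c': at 3
pos 21 'c': at 4
pos 22 'a': at 5
pos 23 'b': at 6  → match P0@[18:23]
pos 24 'd': at 0 ·f
pos 25 'c': at 1
pos 26 'd': at 2
pos 27 'c': at 3
pos 28 'c': at 4
pos 29 'a': at 5
pos 30 'b': at 6  → match P0@[25:30]
pos 31 'c': at 1 ·f
pos 32 'a': at 0 ·f
pos 33 'c': at 1
pos 34 'c': at 7
pos 35 'b': at 8
pos 36 'd': at 9  → match P1@[33:36]
pos 37 'c': at 1 ·f
pos 38 'd': at 2
pos 39 'c': at 3
pos 40 'c': at 4
pos 41 'a': at 5
pos 42 'b': at 6  → match P0@[37:42]
pos 43 'c': at 1 ·f
pos 44 'c': at 7
pos 45 'b': at 8
pos 46 'd': at 9  → match P1@[43:46]
pos 47 'c': at 1 ·f
pos 48 'c': at 7
pos 49 'b': at 8
pos 50 'd': at 9  → match P1@[47:50]
pos 51 'a': at 0 ·f
pos 52 'd': at 0
pos 53 'b': at 0
pos 54 'c': at 1
pos 55 'c': at 7
pos 56 'b': at 8
pos 57 'd': at 9  → match P1@[54:57]
pos 58 'c': at 1 ·f
pos 59 'd': at 2
pos 60 'c': at 3
pos 61 'c': at 4
pos 62 'b': at 8 ·f
pos 63 'd': at 9  → match P1@[60:63]
pos 64 'b': at 0 ·f
pos 65 'b': at 0
pos 66 'c': at 1
pos 67 'b': at 0 ·f
pos 68 'c': at 1
pos 69 'c': at 7
pos 70 'b': at 8
pos 71 'd': at 9  → match P1@[68:71]

Result: [[5,0],[14,0],[23,0],[30,0],[36,1],[42,0],[46,1],[50,1],[57,1],[63,1],[71,1]]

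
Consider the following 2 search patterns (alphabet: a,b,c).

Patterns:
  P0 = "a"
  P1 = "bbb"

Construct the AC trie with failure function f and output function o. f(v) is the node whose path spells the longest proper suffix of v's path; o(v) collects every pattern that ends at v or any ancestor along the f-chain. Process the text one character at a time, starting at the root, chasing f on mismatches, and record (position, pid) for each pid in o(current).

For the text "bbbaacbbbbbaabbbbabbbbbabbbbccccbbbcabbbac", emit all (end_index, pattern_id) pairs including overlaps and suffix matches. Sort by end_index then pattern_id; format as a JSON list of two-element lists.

Build automaton:
Trie (insert patterns):
  0='ε' goto a→1 b→2
  1='a' goto ·  [P0 ends]
  2='b' goto b→3
  3='bb' goto b→4
  4='bbb' goto ·  [P1 ends]

BFS fail/out derivation:
  n1('a'): parent n0 fail=0; on 'a' 0 → fail=0;  out {0}∪∅={0}
  n2('b'): parent n0 fail=0; on 'b' 0 → fail=0;  out ∅∪∅=∅
  n3('bb'): parent n2 fail=0; on 'b' 0 → fail=2;  out ∅∪∅=∅
  n4('bbb'): parent n3 fail=2; on 'b' 2 → fail=3;  out {1}∪∅={1}

Scan:
[0] read 'b'  n0⇒n2
[1] read 'b'  n2⇒n3
[2] read 'b'  n3⇒n4  emit P1@[0:2]
[3] read 'a'  n4⇒n1 ·f  emit P0@[3:3]
[4] read 'a'  n1⇒n1 ·f  emit P0@[4:4]
[5] read 'c'  n1⇒n0 ·f
[6] read 'b'  n0⇒n2
[7] read 'b'  n2⇒n3
[8] read 'b'  n3⇒n4  emit P1@[6:8]
[9] read 'b'  n4⇒n4 ·f  emit P1@[7:9]
[10] read 'b'  n4⇒n4 ·f  emit P1@[8:10]
[11] read 'a'  n4⇒n1 ·f  emit P0@[11:11]
[12] read 'a'  n1⇒n1 ·f  emit P0@[12:12]
[13] read 'b'  n1⇒n2 ·f
[14] read 'b'  n2⇒n3
[15] read 'b'  n3⇒n4  emit P1@[13:15]
[16] read 'b'  n4⇒n4 ·f  emit P1@[14:16]
[17] read 'a'  n4⇒n1 ·f  emit P0@[17:17]
[18] read 'b'  n1⇒n2 ·f
[19] read 'b'  n2⇒n3
[20] read 'b'  n3⇒n4  emit P1@[18:20]
[21] read 'b'  n4⇒n4 ·f  emit P1@[19:21]
[22] read 'b'  n4⇒n4 ·f  emit P1@[20:22]
[23] read 'a'  n4⇒n1 ·f  emit P0@[23:23]
[24] read 'b'  n1⇒n2 ·f
[25] read 'b'  n2⇒n3
[26] read 'b'  n3⇒n4  emit P1@[24:26]
[27] read 'b'  n4⇒n4 ·f  emit P1@[25:27]
[28] read 'c'  n4⇒n0 ·f
[29] read 'c'  n0⇒n0
[30] read 'c'  n0⇒n0
[31] read 'c'  n0⇒n0
[32] read 'b'  n0⇒n2
[33] read 'b'  n2⇒n3
[34] read 'b'  n3⇒n4  emit P1@[32:34]
[35] read 'c'  n4⇒n0 ·f
[36] read 'a'  n0⇒n1  emit P0@[36:36]
[37] read 'b'  n1⇒n2 ·f
[38] read 'b'  n2⇒n3
[39] read 'b'  n3⇒n4  emit P1@[37:39]
[40] read 'a'  n4⇒n1 ·f  emit P0@[40:40]
[41] read 'c'  n1⇒n0 ·f

All matches (sorted): [[2,1],[3,0],[4,0],[8,1],[9,1],[10,1],[11,0],[12,0],[15,1],[16,1],[17,0],[20,1],[21,1],[22,1],[23,0],[26,1],[27,1],[34,1],[36,0],[39,1],[40,0]]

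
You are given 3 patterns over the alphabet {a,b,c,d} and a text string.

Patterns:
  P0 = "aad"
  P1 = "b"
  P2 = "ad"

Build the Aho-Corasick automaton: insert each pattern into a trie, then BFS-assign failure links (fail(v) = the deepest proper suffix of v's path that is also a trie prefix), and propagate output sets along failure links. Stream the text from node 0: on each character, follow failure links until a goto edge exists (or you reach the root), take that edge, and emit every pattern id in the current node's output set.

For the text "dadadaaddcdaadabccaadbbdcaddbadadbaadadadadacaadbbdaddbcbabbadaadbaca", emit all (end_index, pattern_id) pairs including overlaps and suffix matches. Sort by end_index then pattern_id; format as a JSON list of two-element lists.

Build:
Trie nodes:
  0='ε' goto a→1 b→4
  1='a' goto a→2 d→5
  2='aa' goto d→3
  3='aad' goto ·  [P0 ends]
  4='b' goto ·  [P1 ends]
  5='ad' goto ·  [P2 ends]

BFS fail/out derivation:
  n1('a'): parent n0 fail=0; on 'a' 0 → fail=0;  out ∅∪∅=∅
  n4('b'): parent n0 fail=0; on 'b' 0 → fail=0;  out {1}∪∅={1}
  n2('aa'): parent n1 fail=0; on 'a' 0 → fail=1;  out ∅∪∅=∅
  n5('ad'): parent n1 fail=0; on 'd' 0 → fail=0;  out {2}∪∅={2}
  n3('aad'): parent n2 fail=1; on 'd' 1 → fail=5;  out {0}∪{2}={0,2}

Run:
[0] read 'd'  n0⇒n0
[1] read 'a'  n0⇒n1
[2] read 'd'  n1⇒n5  emit P2@[1:2]
[3] read 'a'  n5⇒n1 (via fail)
[4] read 'd'  n1⇒n5  emit P2@[3:4]
[5] read 'a'  n5⇒n1 (via fail)
[6] read 'a'  n1⇒n2
[7] read 'd'  n2⇒n3  emit P0@[5:7],P2@[6:7]
[8] read 'd'  n3⇒n0 (via fail)
[9] read 'c'  n0⇒n0
[10] read 'd'  n0⇒n0
[11] read 'a'  n0⇒n1
[12] read 'a'  n1⇒n2
[13] read 'd'  n2⇒n3  emit P0@[11:13],P2@[12:13]
[14] read 'a'  n3⇒n1 (via fail)
[15] read 'b'  n1⇒n4 (via fail)  emit P1@[15:15]
[16] read 'c'  n4⇒n0 (via fail)
[17] read 'c'  n0⇒n0
[18] read 'a'  n0⇒n1
[19] read 'a'  n1⇒n2
[20] read 'd'  n2⇒n3  emit P0@[18:20],P2@[19:20]
[21] read 'b'  n3⇒n4 (via fail)  emit P1@[21:21]
[22] read 'b'  n4⇒n4 (via fail)  emit P1@[22:22]
[23] read 'd'  n4⇒n0 (via fail)
[24] read 'c'  n0⇒n0
[25] read 'a'  n0⇒n1
[26] read 'd'  n1⇒n5  emit P2@[25:26]
[27] read 'd'  n5⇒n0 (via fail)
[28] read 'b'  n0⇒n4  emit P1@[28:28]
[29] read 'a'  n4⇒n1 (via fail)
[30] read 'd'  n1⇒n5  emit P2@[29:30]
[31] read 'a'  n5⇒n1 (via fail)
[32] read 'd'  n1⇒n5  emit P2@[31:32]
[33] read 'b'  n5⇒n4 (via fail)  emit P1@[33:33]
[34] read 'a'  n4⇒n1 (via fail)
[35] read 'a'  n1⇒n2
[36] read 'd'  n2⇒n3  emit P0@[34:36],P2@[35:36]
[37] read 'a'  n3⇒n1 (via fail)
[38] read 'd'  n1⇒n5  emit P2@[37:38]
[39] read 'a'  n5⇒n1 (via fail)
[40] read 'd'  n1⇒n5  emit P2@[39:40]
[41] read 'a'  n5⇒n1 (via fail)
[42] read 'd'  n1⇒n5  emit P2@[41:42]
[43] read 'a'  n5⇒n1 (via fail)
[44] read 'c'  n1⇒n0 (via fail)
[45] read 'a'  n0⇒n1
[46] read 'a'  n1⇒n2
[47] read 'd'  n2⇒n3  emit P0@[45:47],P2@[46:47]
[48] read 'b'  n3⇒n4 (via fail)  emit P1@[48:48]
[49] read 'b'  n4⇒n4 (via fail)  emit P1@[49:49]
[50] read 'd'  n4⇒n0 (via fail)
[51] read 'a'  n0⇒n1
[52] read 'd'  n1⇒n5  emit P2@[51:52]
[53] read 'd'  n5⇒n0 (via fail)
[54] read 'b'  n0⇒n4  emit P1@[54:54]
[55] read 'c'  n4⇒n0 (via fail)
[56] read 'b'  n0⇒n4  emit P1@[56:56]
[57] read 'a'  n4⇒n1 (via fail)
[58] read 'b'  n1⇒n4 (via fail)  emit P1@[58:58]
[59] read 'b'  n4⇒n4 (via fail)  emit P1@[59:59]
[60] read 'a'  n4⇒n1 (via fail)
[61] read 'd'  n1⇒n5  emit P2@[60:61]
[62] read 'a'  n5⇒n1 (via fail)
[63] read 'a'  n1⇒n2
[64] read 'd'  n2⇒n3  emit P0@[62:64],P2@[63:64]
[65] read 'b'  n3⇒n4 (via fail)  emit P1@[65:65]
[66] read 'a'  n4⇒n1 (via fail)
[67] read 'c'  n1⇒n0 (via fail)
[68] read 'a'  n0⇒n1

Matches: [[2,2],[4,2],[7,0],[7,2],[13,0],[13,2],[15,1],[20,0],[20,2],[21,1],[22,1],[26,2],[28,1],[30,2],[32,2],[33,1],[36,0],[36,2],[38,2],[40,2],[42,2],[47,0],[47,2],[48,1],[49,1],[52,2],[54,1],[56,1],[58,1],[59,1],[61,2],[64,0],[64,2],[65,1]]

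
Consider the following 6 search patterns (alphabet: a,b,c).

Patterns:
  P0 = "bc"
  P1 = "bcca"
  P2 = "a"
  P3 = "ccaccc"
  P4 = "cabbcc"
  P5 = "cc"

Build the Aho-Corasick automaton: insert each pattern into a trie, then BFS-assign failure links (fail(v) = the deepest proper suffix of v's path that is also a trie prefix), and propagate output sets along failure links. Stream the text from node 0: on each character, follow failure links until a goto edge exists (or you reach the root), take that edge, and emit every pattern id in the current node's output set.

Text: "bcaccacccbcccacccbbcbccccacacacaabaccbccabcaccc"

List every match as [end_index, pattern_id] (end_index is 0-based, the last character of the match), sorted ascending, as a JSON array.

Construct AC machine:
Trie nodes:
  n0 'ε': a→5 b→1 c→6
  n1 'b': c→2
  n2 'bc': c→3  [P0 ends]
  n3 'bcc': a→4
  n4 'bcca': ·  [P1 ends]
  n5 'a': ·  [P2 ends]
  n6 'c': a→12 c→7
  n7 'cc': a→8  [P5 ends]
  n8 'cca': c→9
  n9 'ccac': c→10
  n10 'ccacc': c→11
  n11 'ccaccc': ·  [P3 ends]
  n12 'ca': b→13
  n13 'cab': b→14
  n14 'cabb': c→15
  n15 'cabbc': c→16
  n16 'cabbcc': ·  [P4 ends]

Failure links (BFS by depth):
  fail(1) 'b': from fail(0)=0 chase 'b': 0 ⇒ 0;  out=∅∪out(0)=∅
  fail(5) 'a': from fail(0)=0 chase 'a': 0 ⇒ 0;  out={2}∪out(0)={2}
  fail(6) 'c': from fail(0)=0 chase 'c': 0 ⇒ 0;  out=∅∪out(0)=∅
  fail(2) 'bc': from fail(1)=0 chase 'c': 0 ⇒ 6;  out={0}∪out(6)={0}
  fail(7) 'cc': from fail(6)=0 chase 'c': 0 ⇒ 6;  out={5}∪out(6)={5}
  fail(12) 'ca': from fail(6)=0 chase 'a': 0 ⇒ 5;  out=∅∪out(5)={2}
  fail(3) 'bcc': from fail(2)=6 chase 'c': 6 ⇒ 7;  out=∅∪out(7)={5}
  fail(8) 'cca': from fail(7)=6 chase 'a': 6 ⇒ 12;  out=∅∪out(12)={2}
  fail(13) 'cab': from fail(12)=5 chase 'b': 5→0 ⇒ 1;  out=∅∪out(1)=∅
  fail(4) 'bcca': from fail(3)=7 chase 'a': 7 ⇒ 8;  out={1}∪out(8)={1,2}
  fail(9) 'ccac': from fail(8)=12 chase 'c': 12→5→0 ⇒ 6;  out=∅∪out(6)=∅
  fail(14) 'cabb': from fail(13)=1 chase 'b': 1→0 ⇒ 1;  out=∅∪out(1)=∅
  fail(10) 'ccacc': from fail(9)=6 chase 'c': 6 ⇒ 7;  out=∅∪out(7)={5}
  fail(15) 'cabbc': from fail(14)=1 chase 'c': 1 ⇒ 2;  out=∅∪out(2)={0}
  fail(11) 'ccaccc': from fail(10)=7 chase 'c': 7→6 ⇒ 7;  out={3}∪out(7)={3,5}
  fail(16) 'cabbcc': from fail(15)=2 chase 'c': 2 ⇒ 3;  out={4}∪out(3)={4,5}

Scan:
[0] read 'b'  n0⇒n1
[1] read 'c'  n1⇒n2  emit P0@[0:1]
[2] read 'a'  n2⇒n12 (fail-walked)  emit P2@[2:2]
[3] read 'c'  n12⇒n6 (fail-walked)
[4] read 'c'  n6⇒n7  emit P5@[3:4]
[5] read 'a'  n7⇒n8  emit P2@[5:5]
[6] read 'c'  n8⇒n9
[7] read 'c'  n9⇒n10  emit P5@[6:7]
[8] read 'c'  n10⇒n11  emit P3@[3:8],P5@[7:8]
[9] read 'b'  n11⇒n1 (fail-walked)
[10] read 'c'  n1⇒n2  emit P0@[9:10]
[11] read 'c'  n2⇒n3  emit P5@[10:11]
[12] read 'c'  n3⇒n7 (fail-walked)  emit P5@[11:12]
[13] read 'a'  n7⇒n8  emit P2@[13:13]
[14] read 'c'  n8⇒n9
[15] read 'c'  n9⇒n10  emit P5@[14:15]
[16] read 'c'  n10⇒n11  emit P3@[11:16],P5@[15:16]
[17] read 'b'  n11⇒n1 (fail-walked)
[18] read 'b'  n1⇒n1 (fail-walked)
[19] read 'c'  n1⇒n2  emit P0@[18:19]
[20] read 'b'  n2⇒n1 (fail-walked)
[21] read 'c'  n1⇒n2  emit P0@[20:21]
[22] read 'c'  n2⇒n3  emit P5@[21:22]
[23] read 'c'  n3⇒n7 (fail-walked)  emit P5@[22:23]
[24] read 'c'  n7⇒n7 (fail-walked)  emit P5@[23:24]
[25] read 'a'  n7⇒n8  emit P2@[25:25]
[26] read 'c'  n8⇒n9
[27] read 'a'  n9⇒n12 (fail-walked)  emit P2@[27:27]
[28] read 'c'  n12⇒n6 (fail-walked)
[29] read 'a'  n6⇒n12  emit P2@[29:29]
[30] read 'c'  n12⇒n6 (fail-walked)
[31] read 'a'  n6⇒n12  emit P2@[31:31]
[32] read 'a'  n12⇒n5 (fail-walked)  emit P2@[32:32]
[33] read 'b'  n5⇒n1 (fail-walked)
[34] read 'a'  n1⇒n5 (fail-walked)  emit P2@[34:34]
[35] read 'c'  n5⇒n6 (fail-walked)
[36] read 'c'  n6⇒n7  emit P5@[35:36]
[37] read 'b'  n7⇒n1 (fail-walked)
[38] read 'c'  n1⇒n2  emit P0@[37:38]
[39] read 'c'  n2⇒n3  emit P5@[38:39]
[40] read 'a'  n3⇒n4  emit P1@[37:40],P2@[40:40]
[41] read 'b'  n4⇒n13 (fail-walked)
[42] read 'c'  n13⇒n2 (fail-walked)  emit P0@[41:42]
[43] read 'a'  n2⇒n12 (fail-walked)  emit P2@[43:43]
[44] read 'c'  n12⇒n6 (fail-walked)
[45] read 'c'  n6⇒n7  emit P5@[44:45]
[46] read 'c'  n7⇒n7 (fail-walked)  emit P5@[45:46]

All matches (sorted): [[1,0],[2,2],[4,5],[5,2],[7,5],[8,3],[8,5],[10,0],[11,5],[12,5],[13,2],[15,5],[16,3],[16,5],[19,0],[21,0],[22,5],[23,5],[24,5],[25,2],[27,2],[29,2],[31,2],[32,2],[34,2],[36,5],[38,0],[39,5],[40,1],[40,2],[42,0],[43,2],[45,5],[46,5]]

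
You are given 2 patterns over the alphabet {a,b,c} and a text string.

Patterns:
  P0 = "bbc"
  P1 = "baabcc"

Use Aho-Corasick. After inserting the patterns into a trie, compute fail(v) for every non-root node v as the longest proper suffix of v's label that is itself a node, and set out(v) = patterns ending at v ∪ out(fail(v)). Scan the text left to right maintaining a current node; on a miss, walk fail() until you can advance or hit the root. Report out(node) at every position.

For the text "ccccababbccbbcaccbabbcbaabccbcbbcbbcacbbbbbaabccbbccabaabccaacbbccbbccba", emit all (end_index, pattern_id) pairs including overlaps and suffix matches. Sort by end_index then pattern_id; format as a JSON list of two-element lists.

Build:
Trie (insert patterns):
  n0 'ε': b→1
  n1 'b': a→4 b→2
  n2 'bb': c→3
  n3 'bbc': ·  [P0 ends]
  n4 'ba': a→5
  n5 'baa': b→6
  n6 'baab': c→7
  n7 'baabc': c→8
  n8 'baabcc': ·  [P1 ends]

Failure links (BFS by depth):
  n1('b'): parent n0 fail=0; on 'b' 0 → fail=0;  out ∅∪∅=∅
  n2('bb'): parent n1 fail=0; on 'b' 0 → fail=1;  out ∅∪∅=∅
  n4('ba'): parent n1 fail=0; on 'a' 0 → fail=0;  out ∅∪∅=∅
  n3('bbc'): parent n2 fail=1; on 'c' 1→0 → fail=0;  out {0}∪∅={0}
  n5('baa'): parent n4 fail=0; on 'a' 0 → fail=0;  out ∅∪∅=∅
  n6('baab'): parent n5 fail=0; on 'b' 0 → fail=1;  out ∅∪∅=∅
  n7('baabc'): parent n6 fail=1; on 'c' 1→0 → fail=0;  out ∅∪∅=∅
  n8('baabcc'): parent n7 fail=0; on 'c' 0 → fail=0;  out {1}∪∅={1}

Run:
pos 0 'c': at 0
pos 1 'c': at 0
pos 2 'c': at 0
pos 3 'c': at 0
pos 4 'a': at 0
pos 5 'b': at 1
pos 6 'a': at 4
pos 7 'b': at 1 ·f
pos 8 'b': at 2
pos 9 'c': at 3  ** P0@[7:9]
pos 10 'c': at 0 ·f
pos 11 'b': at 1
pos 12 'b': at 2
pos 13 'c': at 3  ** P0@[11:13]
pos 14 'a': at 0 ·f
pos 15 'c': at 0
pos 16 'c': at 0
pos 17 'b': at 1
pos 18 'a': at 4
pos 19 'b': at 1 ·f
pos 20 'b': at 2
pos 21 'c': at 3  ** P0@[19:21]
pos 22 'b': at 1 ·f
pos 23 'a': at 4
pos 24 'a': at 5
pos 25 'b': at 6
pos 26 'c': at 7
pos 27 'c': at 8  ** P1@[22:27]
pos 28 'b': at 1 ·f
pos 29 'c': at 0 ·f
pos 30 'b': at 1
pos 31 'b': at 2
pos 32 'c': at 3  ** P0@[30:32]
pos 33 'b': at 1 ·f
pos 34 'b': at 2
pos 35 'c': at 3  ** P0@[33:35]
pos 36 'a': at 0 ·f
pos 37 'c': at 0
pos 38 'b': at 1
pos 39 'b': at 2
pos 40 'b': at 2 ·f
pos 41 'b': at 2 ·f
pos 42 'b': at 2 ·f
pos 43 'a': at 4 ·f
pos 44 'a': at 5
pos 45 'b': at 6
pos 46 'c': at 7
pos 47 'c': at 8  ** P1@[42:47]
pos 48 'b': at 1 ·f
pos 49 'b': at 2
pos 50 'c': at 3  ** P0@[48:50]
pos 51 'c': at 0 ·f
pos 52 'a': at 0
pos 53 'b': at 1
pos 54 'a': at 4
pos 55 'a': at 5
pos 56 'b': at 6
pos 57 'c': at 7
pos 58 'c': at 8  ** P1@[53:58]
pos 59 'a': at 0 ·f
pos 60 'a': at 0
pos 61 'c': at 0
pos 62 'b': at 1
pos 63 'b': at 2
pos 64 'c': at 3  ** P0@[62:64]
pos 65 'c': at 0 ·f
pos 66 'b': at 1
pos 67 'b': at 2
pos 68 'c': at 3  ** P0@[66:68]
pos 69 'c': at 0 ·f
pos 70 'b': at 1
pos 71 'a': at 4

All matches (sorted): [[9,0],[13,0],[21,0],[27,1],[32,0],[35,0],[47,1],[50,0],[58,1],[64,0],[68,0]]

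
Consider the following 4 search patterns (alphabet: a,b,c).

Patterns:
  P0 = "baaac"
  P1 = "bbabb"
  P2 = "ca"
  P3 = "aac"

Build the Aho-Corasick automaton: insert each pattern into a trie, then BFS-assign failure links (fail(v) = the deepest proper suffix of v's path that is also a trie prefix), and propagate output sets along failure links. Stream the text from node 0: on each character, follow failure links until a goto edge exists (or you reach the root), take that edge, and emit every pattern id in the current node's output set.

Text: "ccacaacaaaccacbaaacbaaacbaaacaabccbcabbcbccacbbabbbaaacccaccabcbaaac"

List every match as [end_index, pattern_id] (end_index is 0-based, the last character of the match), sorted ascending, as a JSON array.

Build automaton:
Trie nodes:
  0='ε' goto a→12 b→1 c→10
  1='b' goto a→2 b→6
  2='ba' goto a→3
  3='baa' goto a→4
  4='baaa' goto c→5
  5='baaac' goto ·  ←P0
  6='bb' goto a→7
  7='bba' goto b→8
  8='bbab' goto b→9
  9='bbabb' goto ·  ←P1
  10='c' goto a→11
  11='ca' goto ·  ←P2
  12='a' goto a→13
  13='aa' goto c→14
  14='aac' goto ·  ←P3

BFS fail/out derivation:
  n1('b'): parent n0 fail=0; on 'b' 0 → fail=0;  out ∅∪∅=∅
  n10('c'): parent n0 fail=0; on 'c' 0 → fail=0;  out ∅∪∅=∅
  n12('a'): parent n0 fail=0; on 'a' 0 → fail=0;  out ∅∪∅=∅
  n2('ba'): parent n1 fail=0; on 'a' 0 → fail=12;  out ∅∪∅=∅
  n6('bb'): parent n1 fail=0; on 'b' 0 → fail=1;  out ∅∪∅=∅
  n11('ca'): parent n10 fail=0; on 'a' 0 → fail=12;  out {2}∪∅={2}
  n13('aa'): parent n12 fail=0; on 'a' 0 → fail=12;  out ∅∪∅=∅
  n3('baa'): parent n2 fail=12; on 'a' 12 → fail=13;  out ∅∪∅=∅
  n7('bba'): parent n6 fail=1; on 'a' 1 → fail=2;  out ∅∪∅=∅
  n14('aac'): parent n13 fail=12; on 'c' 12→0 → fail=10;  out {3}∪∅={3}
  n4('baaa'): parent n3 fail=13; on 'a' 13→12 → fail=13;  out ∅∪∅=∅
  n8('bbab'): parent n7 fail=2; on 'b' 2→12→0 → fail=1;  out ∅∪∅=∅
  n5('baaac'): parent n4 fail=13; on 'c' 13 → fail=14;  out {0}∪{3}={0,3}
  n9('bbabb'): parent n8 fail=1; on 'b' 1 → fail=6;  out {1}∪∅={1}

Run:
i=0 'c': node 0→10
i=1 'c': node 10→10 (via fail)
i=2 'a': node 10→11  emit P2@[1:2]
i=3 'c': node 11→10 (via fail)
i=4 'a': node 10→11  emit P2@[3:4]
i=5 'a': node 11→13 (via fail)
i=6 'c': node 13→14  emit P3@[4:6]
i=7 'a': node 14→11 (via fail)  emit P2@[6:7]
i=8 'a': node 11→13 (via fail)
i=9 'a': node 13→13 (via fail)
i=10 'c': node 13→14  emit P3@[8:10]
i=11 'c': node 14→10 (via fail)
i=12 'a': node 10→11  emit P2@[11:12]
i=13 'c': node 11→10 (via fail)
i=14 'b': node 10→1 (via fail)
i=15 'a': node 1→2
i=16 'a': node 2→3
i=17 'a': node 3→4
i=18 'c': node 4→5  emit P0@[14:18],P3@[16:18]
i=19 'b': node 5→1 (via fail)
i=20 'a': node 1→2
i=21 'a': node 2→3
i=22 'a': node 3→4
i=23 'c': node 4→5  emit P0@[19:23],P3@[21:23]
i=24 'b': node 5→1 (via fail)
i=25 'a': node 1→2
i=26 'a': node 2→3
i=27 'a': node 3→4
i=28 'c': node 4→5  emit P0@[24:28],P3@[26:28]
i=29 'a': node 5→11 (via fail)  emit P2@[28:29]
i=30 'a': node 11→13 (via fail)
i=31 'b': node 13→1 (via fail)
i=32 'c': node 1→10 (via fail)
i=33 'c': node 10→10 (via fail)
i=34 'b': node 10→1 (via fail)
i=35 'c': node 1→10 (via fail)
i=36 'a': node 10→11  emit P2@[35:36]
i=37 'b': node 11→1 (via fail)
i=38 'b': node 1→6
i=39 'c': node 6→10 (via fail)
i=40 'b': node 10→1 (via fail)
i=41 'c': node 1→10 (via fail)
i=42 'c': node 10→10 (via fail)
i=43 'a': node 10→11  emit P2@[42:43]
i=44 'c': node 11→10 (via fail)
i=45 'b': node 10→1 (via fail)
i=46 'b': node 1→6
i=47 'a': node 6→7
i=48 'b': node 7→8
i=49 'b': node 8→9  emit P1@[45:49]
i=50 'b': node 9→6 (via fail)
i=51 'a': node 6→7
i=52 'a': node 7→3 (via fail)
i=53 'a': node 3→4
i=54 'c': node 4→5  emit P0@[50:54],P3@[52:54]
i=55 'c': node 5→10 (via fail)
i=56 'c': node 10→10 (via fail)
i=57 'a': node 10→11  emit P2@[56:57]
i=58 'c': node 11→10 (via fail)
i=59 'c': node 10→10 (via fail)
i=60 'a': node 10→11  emit P2@[59:60]
i=61 'b': node 11→1 (via fail)
i=62 'c': node 1→10 (via fail)
i=63 'b': node 10→1 (via fail)
i=64 'a': node 1→2
i=65 'a': node 2→3
i=66 'a': node 3→4
i=67 'c': node 4→5  emit P0@[63:67],P3@[65:67]

Matches: [[2,2],[4,2],[6,3],[7,2],[10,3],[12,2],[18,0],[18,3],[23,0],[23,3],[28,0],[28,3],[29,2],[36,2],[43,2],[49,1],[54,0],[54,3],[57,2],[60,2],[67,0],[67,3]]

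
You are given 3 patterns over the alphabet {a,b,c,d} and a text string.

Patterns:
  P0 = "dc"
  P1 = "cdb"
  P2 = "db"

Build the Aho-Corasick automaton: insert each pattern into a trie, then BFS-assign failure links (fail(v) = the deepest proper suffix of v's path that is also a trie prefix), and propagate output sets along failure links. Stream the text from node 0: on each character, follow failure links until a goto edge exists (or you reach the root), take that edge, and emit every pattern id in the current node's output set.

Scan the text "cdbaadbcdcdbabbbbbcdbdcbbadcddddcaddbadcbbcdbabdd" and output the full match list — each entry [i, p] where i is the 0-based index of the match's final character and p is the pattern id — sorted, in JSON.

Construct AC machine:
Trie (insert patterns):
  0='ε' goto c→3 d→1
  1='d' goto b→6 c→2
  2='dc' goto ·  ←P0
  3='c' goto d→4
  4='cd' goto b→5
  5='cdb' goto ·  ←P1
  6='db' goto ·  ←P2

Failure links (BFS by depth):
  fail(1) 'd': from fail(0)=0 chase 'd': 0 ⇒ 0;  out=∅∪out(0)=∅
  fail(3) 'c': from fail(0)=0 chase 'c': 0 ⇒ 0;  out=∅∪out(0)=∅
  fail(2) 'dc': from fail(1)=0 chase 'c': 0 ⇒ 3;  out={0}∪out(3)={0}
  fail(4) 'cd': from fail(3)=0 chase 'd': 0 ⇒ 1;  out=∅∪out(1)=∅
  fail(6) 'db': from fail(1)=0 chase 'b': 0 ⇒ 0;  out={2}∪out(0)={2}
  fail(5) 'cdb': from fail(4)=1 chase 'b': 1 ⇒ 6;  out={1}∪out(6)={1,2}

Scan:
i=0 'c': node 0→3
i=1 'd': node 3→4
i=2 'b': node 4→5  emit P1@[0:2],P2@[1:2]
i=3 'a': node 5→0 (fail-walked)
i=4 'a': node 0→0
i=5 'd': node 0→1
i=6 'b': node 1→6  emit P2@[5:6]
i=7 'c': node 6→3 (fail-walked)
i=8 'd': node 3→4
i=9 'c': node 4→2 (fail-walked)  emit P0@[8:9]
i=10 'd': node 2→4 (fail-walked)
i=11 'b': node 4→5  emit P1@[9:11],P2@[10:11]
i=12 'a': node 5→0 (fail-walked)
i=13 'b': node 0→0
i=14 'b': node 0→0
i=15 'b': node 0→0
i=16 'b': node 0→0
i=17 'b': node 0→0
i=18 'c': node 0→3
i=19 'd': node 3→4
i=20 'b': node 4→5  emit P1@[18:20],P2@[19:20]
i=21 'd': node 5→1 (fail-walked)
i=22 'c': node 1→2  emit P0@[21:22]
i=23 'b': node 2→0 (fail-walked)
i=24 'b': node 0→0
i=25 'a': node 0→0
i=26 'd': node 0→1
i=27 'c': node 1→2  emit P0@[26:27]
i=28 'd': node 2→4 (fail-walked)
i=29 'd': node 4→1 (fail-walked)
i=30 'd': node 1→1 (fail-walked)
i=31 'd': node 1→1 (fail-walked)
i=32 'c': node 1→2  emit P0@[31:32]
i=33 'a': node 2→0 (fail-walked)
i=34 'd': node 0→1
i=35 'd': node 1→1 (fail-walked)
i=36 'b': node 1→6  emit P2@[35:36]
i=37 'a': node 6→0 (fail-walked)
i=38 'd': node 0→1
i=39 'c': node 1→2  emit P0@[38:39]
i=40 'b': node 2→0 (fail-walked)
i=41 'b': node 0→0
i=42 'c': node 0→3
i=43 'd': node 3→4
i=44 'b': node 4→5  emit P1@[42:44],P2@[43:44]
i=45 'a': node 5→0 (fail-walked)
i=46 'b': node 0→0
i=47 'd': node 0→1
i=48 'd': node 1→1 (fail-walked)

All matches (sorted): [[2,1],[2,2],[6,2],[9,0],[11,1],[11,2],[20,1],[20,2],[22,0],[27,0],[32,0],[36,2],[39,0],[44,1],[44,2]]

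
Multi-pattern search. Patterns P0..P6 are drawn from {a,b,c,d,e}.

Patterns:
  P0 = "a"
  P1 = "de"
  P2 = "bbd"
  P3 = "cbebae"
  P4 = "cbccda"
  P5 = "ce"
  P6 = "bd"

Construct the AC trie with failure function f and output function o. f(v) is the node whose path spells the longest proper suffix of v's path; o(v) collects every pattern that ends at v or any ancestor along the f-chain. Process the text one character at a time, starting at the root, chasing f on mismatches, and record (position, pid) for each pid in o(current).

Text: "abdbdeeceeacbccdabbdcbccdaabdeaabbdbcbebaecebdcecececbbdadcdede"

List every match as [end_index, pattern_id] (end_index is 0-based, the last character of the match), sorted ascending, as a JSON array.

Construct AC machine:
Trie nodes:
  n0 'ε': a→1 b→4 c→7 d→2
  n1 'a': ·  [P0 ends]
  n2 'd': e→3
  n3 'de': ·  [P1 ends]
  n4 'b': b→5 d→18
  n5 'bb': d→6
  n6 'bbd': ·  [P2 ends]
  n7 'c': b→8 e→17
  n8 'cb': c→13 e→9
  n9 'cbe': b→10
  n10 'cbeb': a→11
  n11 'cbeba': e→12
  n12 'cbebae': ·  [P3 ends]
  n13 'cbc': c→14
  n14 'cbcc': d→15
  n15 'cbccd': a→16
  n16 'cbccda': ·  [P4 ends]
  n17 'ce': ·  [P5 ends]
  n18 'bd': ·  [P6 ends]

Failure links (BFS by depth):
  n1('a'): parent n0 fail=0; on 'a' 0 → fail=0;  out {0}∪∅={0}
  n2('d'): parent n0 fail=0; on 'd' 0 → fail=0;  out ∅∪∅=∅
  n4('b'): parent n0 fail=0; on 'b' 0 → fail=0;  out ∅∪∅=∅
  n7('c'): parent n0 fail=0; on 'c' 0 → fail=0;  out ∅∪∅=∅
  n3('de'): parent n2 fail=0; on 'e' 0 → fail=0;  out {1}∪∅={1}
  n5('bb'): parent n4 fail=0; on 'b' 0 → fail=4;  out ∅∪∅=∅
  n8('cb'): parent n7 fail=0; on 'b' 0 → fail=4;  out ∅∪∅=∅
  n17('ce'): parent n7 fail=0; on 'e' 0 → fail=0;  out {5}∪∅={5}
  n18('bd'): parent n4 fail=0; on 'd' 0 → fail=2;  out {6}∪∅={6}
  n6('bbd'): parent n5 fail=4; on 'd' 4 → fail=18;  out {2}∪{6}={2,6}
  n9('cbe'): parent n8 fail=4; on 'e' 4→0 → fail=0;  out ∅∪∅=∅
  n13('cbc'): parent n8 fail=4; on 'c' 4→0 → fail=7;  out ∅∪∅=∅
  n10('cbeb'): parent n9 fail=0; on 'b' 0 → fail=4;  out ∅∪∅=∅
  n14('cbcc'): parent n13 fail=7; on 'c' 7→0 → fail=7;  out ∅∪∅=∅
  n11('cbeba'): parent n10 fail=4; on 'a' 4→0 → fail=1;  out ∅∪{0}={0}
  n15('cbccd'): parent n14 fail=7; on 'd' 7→0 → fail=2;  out ∅∪∅=∅
  n12('cbebae'): parent n11 fail=1; on 'e' 1→0 → fail=0;  out {3}∪∅={3}
  n16('cbccda'): parent n15 fail=2; on 'a' 2→0 → fail=1;  out {4}∪{0}={0,4}

Text stream:
[0] read 'a'  n0⇒n1  → match P0@[0:0]
[1] read 'b'  n1⇒n4 (via fail)
[2] read 'd'  n4⇒n18  → match P6@[1:2]
[3] read 'b'  n18⇒n4 (via fail)
[4] read 'd'  n4⇒n18  → match P6@[3:4]
[5] read 'e'  n18⇒n3 (via fail)  → match P1@[4:5]
[6] read 'e'  n3⇒n0 (via fail)
[7] read 'c'  n0⇒n7
[8] read 'e'  n7⇒n17  → match P5@[7:8]
[9] read 'e'  n17⇒n0 (via fail)
[10] read 'a'  n0⇒n1  → match P0@[10:10]
[11] read 'c'  n1⇒n7 (via fail)
[12] read 'b'  n7⇒n8
[13] read 'c'  n8⇒n13
[14] read 'c'  n13⇒n14
[15] read 'd'  n14⇒n15
[16] read 'a'  n15⇒n16  → match P0@[16:16],P4@[11:16]
[17] read 'b'  n16⇒n4 (via fail)
[18] read 'b'  n4⇒n5
[19] read 'd'  n5⇒n6  → match P2@[17:19],P6@[18:19]
[20] read 'c'  n6⇒n7 (via fail)
[21] read 'b'  n7⇒n8
[22] read 'c'  n8⇒n13
[23] read 'c'  n13⇒n14
[24] read 'd'  n14⇒n15
[25] read 'a'  n15⇒n16  → match P0@[25:25],P4@[20:25]
[26] read 'a'  n16⇒n1 (via fail)  → match P0@[26:26]
[27] read 'b'  n1⇒n4 (via fail)
[28] read 'd'  n4⇒n18  → match P6@[27:28]
[29] read 'e'  n18⇒n3 (via fail)  → match P1@[28:29]
[30] read 'a'  n3⇒n1 (via fail)  → match P0@[30:30]
[31] read 'a'  n1⇒n1 (via fail)  → match P0@[31:31]
[32] read 'b'  n1⇒n4 (via fail)
[33] read 'b'  n4⇒n5
[34] read 'd'  n5⇒n6  → match P2@[32:34],P6@[33:34]
[35] read 'b'  n6⇒n4 (via fail)
[36] read 'c'  n4⇒n7 (via fail)
[37] read 'b'  n7⇒n8
[38] read 'e'  n8⇒n9
[39] read 'b'  n9⇒n10
[40] read 'a'  n10⇒n11  → match P0@[40:40]
[41] read 'e'  n11⇒n12  → match P3@[36:41]
[42] read 'c'  n12⇒n7 (via fail)
[43] read 'e'  n7⇒n17  → match P5@[42:43]
[44] read 'b'  n17⇒n4 (via fail)
[45] read 'd'  n4⇒n18  → match P6@[44:45]
[46] read 'c'  n18⇒n7 (via fail)
[47] read 'e'  n7⇒n17  → match P5@[46:47]
[48] read 'c'  n17⇒n7 (via fail)
[49] read 'e'  n7⇒n17  → match P5@[48:49]
[50] read 'c'  n17⇒n7 (via fail)
[51] read 'e'  n7⇒n17  → match P5@[50:51]
[52] read 'c'  n17⇒n7 (via fail)
[53] read 'b'  n7⇒n8
[54] read 'b'  n8⇒n5 (via fail)
[55] read 'd'  n5⇒n6  → match P2@[53:55],P6@[54:55]
[56] read 'a'  n6⇒n1 (via fail)  → match P0@[56:56]
[57] read 'd'  n1⇒n2 (via fail)
[58] read 'c'  n2⇒n7 (via fail)
[59] read 'd'  n7⇒n2 (via fail)
[60] read 'e'  n2⇒n3  → match P1@[59:60]
[61] read 'd'  n3⇒n2 (via fail)
[62] read 'e'  n2⇒n3  → match P1@[61:62]

Result: [[0,0],[2,6],[4,6],[5,1],[8,5],[10,0],[16,0],[16,4],[19,2],[19,6],[25,0],[25,4],[26,0],[28,6],[29,1],[30,0],[31,0],[34,2],[34,6],[40,0],[41,3],[43,5],[45,6],[47,5],[49,5],[51,5],[55,2],[55,6],[56,0],[60,1],[62,1]]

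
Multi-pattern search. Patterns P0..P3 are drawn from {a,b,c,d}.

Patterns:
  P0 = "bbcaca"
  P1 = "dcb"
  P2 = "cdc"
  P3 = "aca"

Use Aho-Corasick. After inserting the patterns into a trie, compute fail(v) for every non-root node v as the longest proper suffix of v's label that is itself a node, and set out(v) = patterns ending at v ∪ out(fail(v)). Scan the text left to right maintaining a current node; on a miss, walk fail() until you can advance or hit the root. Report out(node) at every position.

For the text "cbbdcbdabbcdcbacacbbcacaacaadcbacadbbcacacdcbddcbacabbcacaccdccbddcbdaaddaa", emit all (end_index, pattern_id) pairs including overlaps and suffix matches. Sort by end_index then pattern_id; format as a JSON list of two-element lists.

Construct AC machine:
Trie (insert patterns):
  0='ε' goto a→13 b→1 c→10 d→7
  1='b' goto b→2
  2='bb' goto c→3
  3='bbc' goto a→4
  4='bbca' goto c→5
  5='bbcac' goto a→6
  6='bbcaca' goto ·  [P0 ends]
  7='d' goto c→8
  8='dc' goto b→9
  9='dcb' goto ·  [P1 ends]
  10='c' goto d→11
  11='cd' goto c→12
  12='cdc' goto ·  [P2 ends]
  13='a' goto c→14
  14='ac' goto a→15
  15='aca' goto ·  [P3 ends]

Failure links (BFS by depth):
  fail(1) 'b': from fail(0)=0 chase 'b': 0 ⇒ 0;  out=∅∪out(0)=∅
  fail(7) 'd': from fail(0)=0 chase 'd': 0 ⇒ 0;  out=∅∪out(0)=∅
  fail(10) 'c': from fail(0)=0 chase 'c': 0 ⇒ 0;  out=∅∪out(0)=∅
  fail(13) 'a': from fail(0)=0 chase 'a': 0 ⇒ 0;  out=∅∪out(0)=∅
  fail(2) 'bb': from fail(1)=0 chase 'b': 0 ⇒ 1;  out=∅∪out(1)=∅
  fail(8) 'dc': from fail(7)=0 chase 'c': 0 ⇒ 10;  out=∅∪out(10)=∅
  fail(11) 'cd': from fail(10)=0 chase 'd': 0 ⇒ 7;  out=∅∪out(7)=∅
  fail(14) 'ac': from fail(13)=0 chase 'c': 0 ⇒ 10;  out=∅∪out(10)=∅
  fail(3) 'bbc': from fail(2)=1 chase 'c': 1→0 ⇒ 10;  out=∅∪out(10)=∅
  fail(9) 'dcb': from fail(8)=10 chase 'b': 10→0 ⇒ 1;  out={1}∪out(1)={1}
  fail(12) 'cdc': from fail(11)=7 chase 'c': 7 ⇒ 8;  out={2}∪out(8)={2}
  fail(15) 'aca': from fail(14)=10 chase 'a': 10→0 ⇒ 13;  out={3}∪out(13)={3}
  fail(4) 'bbca': from fail(3)=10 chase 'a': 10→0 ⇒ 13;  out=∅∪out(13)=∅
  fail(5) 'bbcac': from fail(4)=13 chase 'c': 13 ⇒ 14;  out=∅∪out(14)=∅
  fail(6) 'bbcaca': from fail(5)=14 chase 'a': 14 ⇒ 15;  out={0}∪out(15)={0,3}

Text stream:
i=0 'c': node 0→10
i=1 'b': node 10→1 (via fail)
i=2 'b': node 1→2
i=3 'd': node 2→7 (via fail)
i=4 'c': node 7→8
i=5 'b': node 8→9  ** P1@[3:5]
i=6 'd': node 9→7 (via fail)
i=7 'a': node 7→13 (via fail)
i=8 'b': node 13→1 (via fail)
i=9 'b': node 1→2
i=10 'c': node 2→3
i=11 'd': node 3→11 (via fail)
i=12 'c': node 11→12  ** P2@[10:12]
i=13 'b': node 12→9 (via fail)  ** P1@[11:13]
i=14 'a': node 9→13 (via fail)
i=15 'c': node 13→14
i=16 'a': node 14→15  ** P3@[14:16]
i=17 'c': node 15→14 (via fail)
i=18 'b': node 14→1 (via fail)
i=19 'b': node 1→2
i=20 'c': node 2→3
i=21 'a': node 3→4
i=22 'c': node 4→5
i=23 'a': node 5→6  ** P0@[18:23],P3@[21:23]
i=24 'a': node 6→13 (via fail)
i=25 'c': node 13→14
i=26 'a': node 14→15  ** P3@[24:26]
i=27 'a': node 15→13 (via fail)
i=28 'd': node 13→7 (via fail)
i=29 'c': node 7→8
i=30 'b': node 8→9  ** P1@[28:30]
i=31 'a': node 9→13 (via fail)
i=32 'c': node 13→14
i=33 'a': node 14→15  ** P3@[31:33]
i=34 'd': node 15→7 (via fail)
i=35 'b': node 7→1 (via fail)
i=36 'b': node 1→2
i=37 'c': node 2→3
i=38 'a': node 3→4
i=39 'c': node 4→5
i=40 'a': node 5→6  ** P0@[35:40],P3@[38:40]
i=41 'c': node 6→14 (via fail)
i=42 'd': node 14→11 (via fail)
i=43 'c': node 11→12  ** P2@[41:43]
i=44 'b': node 12→9 (via fail)  ** P1@[42:44]
i=45 'd': node 9→7 (via fail)
i=46 'd': node 7→7 (via fail)
i=47 'c': node 7→8
i=48 'b': node 8→9  ** P1@[46:48]
i=49 'a': node 9→13 (via fail)
i=50 'c': node 13→14
i=51 'a': node 14→15  ** P3@[49:51]
i=52 'b': node 15→1 (via fail)
i=53 'b': node 1→2
i=54 'c': node 2→3
i=55 'a': node 3→4
i=56 'c': node 4→5
i=57 'a': node 5→6  ** P0@[52:57],P3@[55:57]
i=58 'c': node 6→14 (via fail)
i=59 'c': node 14→10 (via fail)
i=60 'd': node 10→11
i=61 'c': node 11→12  ** P2@[59:61]
i=62 'c': node 12→10 (via fail)
i=63 'b': node 10→1 (via fail)
i=64 'd': node 1→7 (via fail)
i=65 'd': node 7→7 (via fail)
i=66 'c': node 7→8
i=67 'b': node 8→9  ** P1@[65:67]
i=68 'd': node 9→7 (via fail)
i=69 'a': node 7→13 (via fail)
i=70 'a': node 13→13 (via fail)
i=71 'd': node 13→7 (via fail)
i=72 'd': node 7→7 (via fail)
i=73 'a': node 7→13 (via fail)
i=74 'a': node 13→13 (via fail)

All matches (sorted): [[5,1],[12,2],[13,1],[16,3],[23,0],[23,3],[26,3],[30,1],[33,3],[40,0],[40,3],[43,2],[44,1],[48,1],[51,3],[57,0],[57,3],[61,2],[67,1]]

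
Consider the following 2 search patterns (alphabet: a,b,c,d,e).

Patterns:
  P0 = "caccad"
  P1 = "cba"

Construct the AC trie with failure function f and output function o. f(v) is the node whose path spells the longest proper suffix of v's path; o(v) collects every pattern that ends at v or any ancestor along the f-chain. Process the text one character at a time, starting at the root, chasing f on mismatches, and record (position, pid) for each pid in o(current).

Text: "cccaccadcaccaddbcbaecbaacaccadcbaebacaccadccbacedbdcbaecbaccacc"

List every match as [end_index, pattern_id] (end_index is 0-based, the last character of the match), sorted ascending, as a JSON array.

Build automaton:
Trie nodes:
  n0 'ε': c→1
  n1 'c': a→2 b→7
  n2 'ca': c→3
  n3 'cac': c→4
  n4 'cacc': a→5
  n5 'cacca': d→6
  n6 'caccad': ·  ←P0
  n7 'cb': a→8
  n8 'cba': ·  ←P1

BFS fail/out derivation:
  n1('c'): parent n0 fail=0; on 'c' 0 → fail=0;  out ∅∪∅=∅
  n2('ca'): parent n1 fail=0; on 'a' 0 → fail=0;  out ∅∪∅=∅
  n7('cb'): parent n1 fail=0; on 'b' 0 → fail=0;  out ∅∪∅=∅
  n3('cac'): parent n2 fail=0; on 'c' 0 → fail=1;  out ∅∪∅=∅
  n8('cba'): parent n7 fail=0; on 'a' 0 → fail=0;  out {1}∪∅={1}
  n4('cacc'): parent n3 fail=1; on 'c' 1→0 → fail=1;  out ∅∪∅=∅
  n5('cacca'): parent n4 fail=1; on 'a' 1 → fail=2;  out ∅∪∅=∅
  n6('caccad'): parent n5 fail=2; on 'd' 2→0 → fail=0;  out {0}∪∅={0}

Scan:
i=0 'c': node 0→1
i=1 'c': node 1→1 ·f
i=2 'c': node 1→1 ·f
i=3 'a': node 1→2
i=4 'c': node 2→3
i=5 'c': node 3→4
i=6 'a': node 4→5
i=7 'd': node 5→6  → match P0@[2:7]
i=8 'c': node 6→1 ·f
i=9 'a': node 1→2
i=10 'c': node 2→3
i=11 'c': node 3→4
i=12 'a': node 4→5
i=13 'd': node 5→6  → match P0@[8:13]
i=14 'd': node 6→0 ·f
i=15 'b': node 0→0
i=16 'c': node 0→1
i=17 'b': node 1→7
i=18 'a': node 7→8  → match P1@[16:18]
i=19 'e': node 8→0 ·f
i=20 'c': node 0→1
i=21 'b': node 1→7
i=22 'a': node 7→8  → match P1@[20:22]
i=23 'a': node 8→0 ·f
i=24 'c': node 0→1
i=25 'a': node 1→2
i=26 'c': node 2→3
i=27 'c': node 3→4
i=28 'a': node 4→5
i=29 'd': node 5→6  → match P0@[24:29]
i=30 'c': node 6→1 ·f
i=31 'b': node 1→7
i=32 'a': node 7→8  → match P1@[30:32]
i=33 'e': node 8→0 ·f
i=34 'b': node 0→0
i=35 'a': node 0→0
i=36 'c': node 0→1
i=37 'a': node 1→2
i=38 'c': node 2→3
i=39 'c': node 3→4
i=40 'a': node 4→5
i=41 'd': node 5→6  → match P0@[36:41]
i=42 'c': node 6→1 ·f
i=43 'c': node 1→1 ·f
i=44 'b': node 1→7
i=45 'a': node 7→8  → match P1@[43:45]
i=46 'c': node 8→1 ·f
i=47 'e': node 1→0 ·f
i=48 'd': node 0→0
i=49 'b': node 0→0
i=50 'd': node 0→0
i=51 'c': node 0→1
i=52 'b': node 1→7
i=53 'a': node 7→8  → match P1@[51:53]
i=54 'e': node 8→0 ·f
i=55 'c': node 0→1
i=56 'b': node 1→7
i=57 'a': node 7→8  → match P1@[55:57]
i=58 'c': node 8→1 ·f
i=59 'c': node 1→1 ·f
i=60 'a': node 1→2
i=61 'c': node 2→3
i=62 'c': node 3→4

Result: [[7,0],[13,0],[18,1],[22,1],[29,0],[32,1],[41,0],[45,1],[53,1],[57,1]]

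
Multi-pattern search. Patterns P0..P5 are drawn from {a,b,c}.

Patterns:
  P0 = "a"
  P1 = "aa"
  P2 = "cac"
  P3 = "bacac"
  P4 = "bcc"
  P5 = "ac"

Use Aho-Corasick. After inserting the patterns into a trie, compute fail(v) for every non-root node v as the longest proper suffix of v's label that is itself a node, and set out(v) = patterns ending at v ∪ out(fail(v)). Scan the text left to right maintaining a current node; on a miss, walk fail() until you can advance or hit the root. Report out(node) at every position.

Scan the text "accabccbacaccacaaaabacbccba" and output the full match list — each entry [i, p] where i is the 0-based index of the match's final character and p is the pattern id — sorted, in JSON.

Build automaton:
Trie (insert patterns):
  0='ε' goto a→1 b→6 c→3
  1='a' goto a→2 c→13  ←P0
  2='aa' goto ·  ←P1
  3='c' goto a→4
  4='ca' goto c→5
  5='cac' goto ·  ←P2
  6='b' goto a→7 c→11
  7='ba' goto c→8
  8='bac' goto a→9
  9='baca' goto c→10
  10='bacac' goto ·  ←P3
  11='bc' goto c→12
  12='bcc' goto ·  ←P4
  13='ac' goto ·  ←P5

BFS fail/out derivation:
  fail(1) 'a': from fail(0)=0 chase 'a': 0 ⇒ 0;  out={0}∪out(0)={0}
  fail(3) 'c': from fail(0)=0 chase 'c': 0 ⇒ 0;  out=∅∪out(0)=∅
  fail(6) 'b': from fail(0)=0 chase 'b': 0 ⇒ 0;  out=∅∪out(0)=∅
  fail(2) 'aa': from fail(1)=0 chase 'a': 0 ⇒ 1;  out={1}∪out(1)={0,1}
  fail(4) 'ca': from fail(3)=0 chase 'a': 0 ⇒ 1;  out=∅∪out(1)={0}
  fail(7) 'ba': from fail(6)=0 chase 'a': 0 ⇒ 1;  out=∅∪out(1)={0}
  fail(11) 'bc': from fail(6)=0 chase 'c': 0 ⇒ 3;  out=∅∪out(3)=∅
  fail(13) 'ac': from fail(1)=0 chase 'c': 0 ⇒ 3;  out={5}∪out(3)={5}
  fail(5) 'cac': from fail(4)=1 chase 'c': 1 ⇒ 13;  out={2}∪out(13)={2,5}
  fail(8) 'bac': from fail(7)=1 chase 'c': 1 ⇒ 13;  out=∅∪out(13)={5}
  fail(12) 'bcc': from fail(11)=3 chase 'c': 3→0 ⇒ 3;  out={4}∪out(3)={4}
  fail(9) 'baca': from fail(8)=13 chase 'a': 13→3 ⇒ 4;  out=∅∪out(4)={0}
  fail(10) 'bacac': from fail(9)=4 chase 'c': 4 ⇒ 5;  out={3}∪out(5)={2,3,5}

Scan:
pos 0 'a': at 1  emit P0@[0:0]
pos 1 'c': at 13  emit P5@[0:1]
pos 2 'c': at 3 (fail-walked)
pos 3 'a': at 4  emit P0@[3:3]
pos 4 'b': at 6 (fail-walked)
pos 5 'c': at 11
pos 6 'c': at 12  emit P4@[4:6]
pos 7 'b': at 6 (fail-walked)
pos 8 'a': at 7  emit P0@[8:8]
pos 9 'c': at 8  emit P5@[8:9]
pos 10 'a': at 9  emit P0@[10:10]
pos 11 'c': at 10  emit P2@[9:11],P3@[7:11],P5@[10:11]
pos 12 'c': at 3 (fail-walked)
pos 13 'a': at 4  emit P0@[13:13]
pos 14 'c': at 5  emit P2@[12:14],P5@[13:14]
pos 15 'a': at 4 (fail-walked)  emit P0@[15:15]
pos 16 'a': at 2 (fail-walked)  emit P0@[16:16],P1@[15:16]
pos 17 'a': at 2 (fail-walked)  emit P0@[17:17],P1@[16:17]
pos 18 'a': at 2 (fail-walked)  emit P0@[18:18],P1@[17:18]
pos 19 'b': at 6 (fail-walked)
pos 20 'a': at 7  emit P0@[20:20]
pos 21 'c': at 8  emit P5@[20:21]
pos 22 'b': at 6 (fail-walked)
pos 23 'c': at 11
pos 24 'c': at 12  emit P4@[22:24]
pos 25 'b': at 6 (fail-walked)
pos 26 'a': at 7  emit P0@[26:26]

All matches (sorted): [[0,0],[1,5],[3,0],[6,4],[8,0],[9,5],[10,0],[11,2],[11,3],[11,5],[13,0],[14,2],[14,5],[15,0],[16,0],[16,1],[17,0],[17,1],[18,0],[18,1],[20,0],[21,5],[24,4],[26,0]]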